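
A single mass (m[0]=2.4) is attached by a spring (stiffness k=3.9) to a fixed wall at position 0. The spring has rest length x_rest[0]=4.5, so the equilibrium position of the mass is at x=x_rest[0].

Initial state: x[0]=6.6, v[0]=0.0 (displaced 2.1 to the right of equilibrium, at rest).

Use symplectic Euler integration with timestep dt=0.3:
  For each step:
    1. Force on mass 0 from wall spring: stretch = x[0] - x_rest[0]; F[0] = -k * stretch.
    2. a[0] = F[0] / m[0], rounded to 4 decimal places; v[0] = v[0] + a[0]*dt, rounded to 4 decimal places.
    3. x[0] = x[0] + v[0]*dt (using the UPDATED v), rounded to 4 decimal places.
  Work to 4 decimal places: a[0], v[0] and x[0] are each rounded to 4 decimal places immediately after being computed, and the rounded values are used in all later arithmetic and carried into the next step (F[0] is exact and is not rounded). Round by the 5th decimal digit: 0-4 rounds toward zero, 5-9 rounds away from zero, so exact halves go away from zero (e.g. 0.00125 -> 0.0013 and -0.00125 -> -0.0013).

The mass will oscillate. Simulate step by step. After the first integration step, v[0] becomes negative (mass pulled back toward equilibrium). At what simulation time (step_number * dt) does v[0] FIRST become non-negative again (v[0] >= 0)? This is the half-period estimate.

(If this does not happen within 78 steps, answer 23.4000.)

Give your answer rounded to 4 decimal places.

Step 0: x=[6.6000] v=[0.0000]
Step 1: x=[6.2929] v=[-1.0238]
Step 2: x=[5.7235] v=[-1.8979]
Step 3: x=[4.9752] v=[-2.4944]
Step 4: x=[4.1574] v=[-2.7261]
Step 5: x=[3.3897] v=[-2.5591]
Step 6: x=[2.7844] v=[-2.0178]
Step 7: x=[2.4300] v=[-1.1814]
Step 8: x=[2.3783] v=[-0.1723]
Step 9: x=[2.6369] v=[0.8620]
First v>=0 after going negative at step 9, time=2.7000

Answer: 2.7000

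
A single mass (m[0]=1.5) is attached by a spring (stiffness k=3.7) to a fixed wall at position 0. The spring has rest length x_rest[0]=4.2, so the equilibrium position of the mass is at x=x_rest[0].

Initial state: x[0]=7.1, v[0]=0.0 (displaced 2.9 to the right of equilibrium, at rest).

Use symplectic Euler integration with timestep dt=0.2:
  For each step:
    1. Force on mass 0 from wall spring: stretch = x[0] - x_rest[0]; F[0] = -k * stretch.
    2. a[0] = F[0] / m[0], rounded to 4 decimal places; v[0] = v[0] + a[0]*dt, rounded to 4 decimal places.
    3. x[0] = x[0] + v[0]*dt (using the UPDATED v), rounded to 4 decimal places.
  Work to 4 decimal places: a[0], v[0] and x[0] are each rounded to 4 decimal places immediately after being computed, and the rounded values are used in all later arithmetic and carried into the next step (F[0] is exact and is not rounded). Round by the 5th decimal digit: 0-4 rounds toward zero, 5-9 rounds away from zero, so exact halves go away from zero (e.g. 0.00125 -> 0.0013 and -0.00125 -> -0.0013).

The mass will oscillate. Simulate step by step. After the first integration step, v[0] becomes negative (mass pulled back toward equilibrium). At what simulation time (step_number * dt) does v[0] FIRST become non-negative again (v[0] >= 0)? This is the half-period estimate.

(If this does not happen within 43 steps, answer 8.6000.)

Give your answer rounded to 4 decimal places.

Answer: 2.0000

Derivation:
Step 0: x=[7.1000] v=[0.0000]
Step 1: x=[6.8139] v=[-1.4307]
Step 2: x=[6.2699] v=[-2.7202]
Step 3: x=[5.5216] v=[-3.7414]
Step 4: x=[4.6429] v=[-4.3934]
Step 5: x=[3.7205] v=[-4.6119]
Step 6: x=[2.8454] v=[-4.3753]
Step 7: x=[2.1040] v=[-3.7070]
Step 8: x=[1.5694] v=[-2.6730]
Step 9: x=[1.2944] v=[-1.3752]
Step 10: x=[1.3060] v=[0.0582]
First v>=0 after going negative at step 10, time=2.0000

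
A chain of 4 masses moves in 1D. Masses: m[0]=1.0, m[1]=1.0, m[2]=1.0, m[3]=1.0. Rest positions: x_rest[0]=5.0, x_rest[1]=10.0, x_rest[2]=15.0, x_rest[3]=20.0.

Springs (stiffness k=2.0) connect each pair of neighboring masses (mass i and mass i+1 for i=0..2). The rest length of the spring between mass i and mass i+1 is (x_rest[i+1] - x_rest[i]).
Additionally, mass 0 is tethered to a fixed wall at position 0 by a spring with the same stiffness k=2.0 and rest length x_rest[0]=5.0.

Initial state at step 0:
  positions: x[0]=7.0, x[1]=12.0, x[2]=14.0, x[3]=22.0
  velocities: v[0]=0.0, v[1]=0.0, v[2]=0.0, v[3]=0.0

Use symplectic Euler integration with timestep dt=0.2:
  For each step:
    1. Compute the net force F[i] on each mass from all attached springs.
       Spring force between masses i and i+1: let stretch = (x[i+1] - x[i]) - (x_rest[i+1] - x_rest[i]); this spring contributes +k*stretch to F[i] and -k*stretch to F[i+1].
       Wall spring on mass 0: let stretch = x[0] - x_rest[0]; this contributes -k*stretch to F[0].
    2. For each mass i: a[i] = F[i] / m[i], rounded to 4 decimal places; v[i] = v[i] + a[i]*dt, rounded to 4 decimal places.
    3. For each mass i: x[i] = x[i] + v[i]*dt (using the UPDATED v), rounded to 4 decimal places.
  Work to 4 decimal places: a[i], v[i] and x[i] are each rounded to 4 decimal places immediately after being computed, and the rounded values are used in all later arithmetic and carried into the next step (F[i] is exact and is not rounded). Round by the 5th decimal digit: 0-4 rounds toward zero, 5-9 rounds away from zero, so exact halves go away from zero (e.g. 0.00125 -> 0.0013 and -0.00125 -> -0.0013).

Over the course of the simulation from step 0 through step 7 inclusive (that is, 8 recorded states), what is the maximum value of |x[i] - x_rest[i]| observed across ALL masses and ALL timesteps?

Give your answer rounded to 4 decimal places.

Answer: 3.0807

Derivation:
Step 0: x=[7.0000 12.0000 14.0000 22.0000] v=[0.0000 0.0000 0.0000 0.0000]
Step 1: x=[6.8400 11.7600 14.4800 21.7600] v=[-0.8000 -1.2000 2.4000 -1.2000]
Step 2: x=[6.5264 11.3440 15.3248 21.3376] v=[-1.5680 -2.0800 4.2240 -2.1120]
Step 3: x=[6.0761 10.8611 16.3322 20.8342] v=[-2.2515 -2.4147 5.0368 -2.5171]
Step 4: x=[5.5225 10.4330 17.2620 20.3706] v=[-2.7679 -2.1403 4.6492 -2.3179]
Step 5: x=[4.9200 10.1584 17.8942 20.0583] v=[-3.0127 -1.3729 3.1610 -1.5613]
Step 6: x=[4.3429 10.0836 18.0807 19.9729] v=[-2.8853 -0.3739 0.9323 -0.4269]
Step 7: x=[3.8777 10.1893 17.7788 20.1361] v=[-2.3262 0.5287 -1.5097 0.8162]
Max displacement = 3.0807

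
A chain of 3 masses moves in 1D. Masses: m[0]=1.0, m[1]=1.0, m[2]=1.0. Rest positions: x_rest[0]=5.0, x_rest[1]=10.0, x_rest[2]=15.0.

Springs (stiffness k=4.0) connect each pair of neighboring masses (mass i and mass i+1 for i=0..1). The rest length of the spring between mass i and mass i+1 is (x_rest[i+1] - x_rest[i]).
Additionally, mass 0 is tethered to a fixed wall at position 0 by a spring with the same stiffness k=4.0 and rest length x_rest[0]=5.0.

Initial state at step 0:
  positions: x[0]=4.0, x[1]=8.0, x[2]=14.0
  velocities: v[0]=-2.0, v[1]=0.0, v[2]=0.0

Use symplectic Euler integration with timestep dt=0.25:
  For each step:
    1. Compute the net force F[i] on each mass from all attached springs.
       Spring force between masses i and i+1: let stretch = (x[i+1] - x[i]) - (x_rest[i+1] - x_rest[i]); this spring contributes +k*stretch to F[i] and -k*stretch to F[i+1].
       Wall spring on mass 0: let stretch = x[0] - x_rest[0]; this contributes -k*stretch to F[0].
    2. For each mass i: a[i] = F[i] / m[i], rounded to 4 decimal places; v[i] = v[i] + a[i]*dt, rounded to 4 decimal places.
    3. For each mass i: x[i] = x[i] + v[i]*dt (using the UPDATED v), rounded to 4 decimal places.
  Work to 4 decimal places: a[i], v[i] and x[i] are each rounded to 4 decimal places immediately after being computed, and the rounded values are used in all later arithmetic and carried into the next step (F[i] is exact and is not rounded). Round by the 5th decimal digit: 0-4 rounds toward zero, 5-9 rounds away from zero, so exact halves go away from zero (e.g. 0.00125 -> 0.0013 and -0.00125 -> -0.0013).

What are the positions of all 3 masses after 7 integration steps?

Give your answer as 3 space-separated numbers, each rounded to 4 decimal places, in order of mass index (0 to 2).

Answer: 5.4656 9.6088 14.4116

Derivation:
Step 0: x=[4.0000 8.0000 14.0000] v=[-2.0000 0.0000 0.0000]
Step 1: x=[3.5000 8.5000 13.7500] v=[-2.0000 2.0000 -1.0000]
Step 2: x=[3.3750 9.0625 13.4375] v=[-0.5000 2.2500 -1.2500]
Step 3: x=[3.8281 9.2969 13.2813] v=[1.8125 0.9375 -0.6250]
Step 4: x=[4.6914 9.1602 13.3790] v=[3.4532 -0.5469 0.3906]
Step 5: x=[5.4991 8.9610 13.6720] v=[3.2306 -0.7969 1.1718]
Step 6: x=[5.7975 9.0741 14.0372] v=[1.1934 0.4522 1.4608]
Step 7: x=[5.4656 9.6088 14.4116] v=[-1.3275 2.1387 1.4977]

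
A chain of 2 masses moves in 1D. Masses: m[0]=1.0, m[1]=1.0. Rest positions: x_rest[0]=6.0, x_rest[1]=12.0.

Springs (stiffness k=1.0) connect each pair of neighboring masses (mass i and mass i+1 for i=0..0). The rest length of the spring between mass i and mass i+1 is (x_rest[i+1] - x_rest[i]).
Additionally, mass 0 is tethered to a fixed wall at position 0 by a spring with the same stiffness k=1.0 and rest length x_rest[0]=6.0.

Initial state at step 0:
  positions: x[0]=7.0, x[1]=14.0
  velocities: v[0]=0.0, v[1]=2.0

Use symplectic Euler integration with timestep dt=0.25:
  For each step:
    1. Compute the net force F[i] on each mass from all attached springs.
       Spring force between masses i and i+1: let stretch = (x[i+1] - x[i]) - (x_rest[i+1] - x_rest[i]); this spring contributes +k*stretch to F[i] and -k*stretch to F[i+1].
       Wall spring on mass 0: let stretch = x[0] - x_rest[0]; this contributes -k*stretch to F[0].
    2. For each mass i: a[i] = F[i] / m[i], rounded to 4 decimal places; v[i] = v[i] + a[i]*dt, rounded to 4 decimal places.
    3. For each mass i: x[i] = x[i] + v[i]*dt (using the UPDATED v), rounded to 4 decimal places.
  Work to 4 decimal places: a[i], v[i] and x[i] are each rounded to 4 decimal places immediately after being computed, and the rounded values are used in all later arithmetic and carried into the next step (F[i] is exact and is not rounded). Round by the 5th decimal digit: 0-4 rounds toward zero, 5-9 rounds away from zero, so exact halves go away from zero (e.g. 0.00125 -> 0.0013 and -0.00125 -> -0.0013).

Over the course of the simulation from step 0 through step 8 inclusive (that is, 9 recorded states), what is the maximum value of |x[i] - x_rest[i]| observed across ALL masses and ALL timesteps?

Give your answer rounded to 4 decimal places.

Answer: 3.1407

Derivation:
Step 0: x=[7.0000 14.0000] v=[0.0000 2.0000]
Step 1: x=[7.0000 14.4375] v=[0.0000 1.7500]
Step 2: x=[7.0274 14.7852] v=[0.1094 1.3906]
Step 3: x=[7.1004 15.0230] v=[0.2920 0.9512]
Step 4: x=[7.2248 15.1407] v=[0.4976 0.4706]
Step 5: x=[7.3924 15.1386] v=[0.6704 -0.0084]
Step 6: x=[7.5821 15.0274] v=[0.7589 -0.4450]
Step 7: x=[7.7633 14.8258] v=[0.7247 -0.8063]
Step 8: x=[7.9007 14.5578] v=[0.5495 -1.0719]
Max displacement = 3.1407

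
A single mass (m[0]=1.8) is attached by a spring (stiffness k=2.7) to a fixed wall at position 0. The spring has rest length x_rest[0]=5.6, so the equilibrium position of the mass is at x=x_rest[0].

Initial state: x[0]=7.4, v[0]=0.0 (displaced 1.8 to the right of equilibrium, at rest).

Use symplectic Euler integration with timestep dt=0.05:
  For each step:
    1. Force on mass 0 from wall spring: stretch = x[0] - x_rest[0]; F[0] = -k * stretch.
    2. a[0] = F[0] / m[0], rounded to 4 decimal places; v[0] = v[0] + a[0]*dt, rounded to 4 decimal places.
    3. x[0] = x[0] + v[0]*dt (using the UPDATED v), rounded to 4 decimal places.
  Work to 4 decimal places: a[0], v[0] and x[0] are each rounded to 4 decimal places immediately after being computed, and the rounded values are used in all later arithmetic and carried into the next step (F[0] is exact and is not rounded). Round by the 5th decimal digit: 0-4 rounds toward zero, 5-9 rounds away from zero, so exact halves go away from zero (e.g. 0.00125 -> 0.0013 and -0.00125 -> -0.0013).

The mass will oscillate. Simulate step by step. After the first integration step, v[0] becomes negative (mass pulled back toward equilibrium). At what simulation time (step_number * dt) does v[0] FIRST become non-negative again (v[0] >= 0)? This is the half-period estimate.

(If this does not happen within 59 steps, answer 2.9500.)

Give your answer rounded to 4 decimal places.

Answer: 2.6000

Derivation:
Step 0: x=[7.4000] v=[0.0000]
Step 1: x=[7.3933] v=[-0.1350]
Step 2: x=[7.3798] v=[-0.2695]
Step 3: x=[7.3597] v=[-0.4030]
Step 4: x=[7.3330] v=[-0.5350]
Step 5: x=[7.2998] v=[-0.6650]
Step 6: x=[7.2602] v=[-0.7925]
Step 7: x=[7.2144] v=[-0.9170]
Step 8: x=[7.1625] v=[-1.0381]
Step 9: x=[7.1047] v=[-1.1553]
Step 10: x=[7.0413] v=[-1.2682]
Step 11: x=[6.9725] v=[-1.3763]
Step 12: x=[6.8985] v=[-1.4792]
Step 13: x=[6.8197] v=[-1.5766]
Step 14: x=[6.7363] v=[-1.6681]
Step 15: x=[6.6486] v=[-1.7533]
Step 16: x=[6.5570] v=[-1.8319]
Step 17: x=[6.4618] v=[-1.9037]
Step 18: x=[6.3634] v=[-1.9683]
Step 19: x=[6.2621] v=[-2.0256]
Step 20: x=[6.1583] v=[-2.0753]
Step 21: x=[6.0524] v=[-2.1172]
Step 22: x=[5.9448] v=[-2.1511]
Step 23: x=[5.8360] v=[-2.1770]
Step 24: x=[5.7263] v=[-2.1947]
Step 25: x=[5.6161] v=[-2.2042]
Step 26: x=[5.5058] v=[-2.2054]
Step 27: x=[5.3959] v=[-2.1983]
Step 28: x=[5.2868] v=[-2.1830]
Step 29: x=[5.1788] v=[-2.1595]
Step 30: x=[5.0724] v=[-2.1279]
Step 31: x=[4.9680] v=[-2.0883]
Step 32: x=[4.8660] v=[-2.0409]
Step 33: x=[4.7667] v=[-1.9859]
Step 34: x=[4.6705] v=[-1.9234]
Step 35: x=[4.5778] v=[-1.8537]
Step 36: x=[4.4890] v=[-1.7770]
Step 37: x=[4.4043] v=[-1.6937]
Step 38: x=[4.3241] v=[-1.6040]
Step 39: x=[4.2487] v=[-1.5083]
Step 40: x=[4.1784] v=[-1.4070]
Step 41: x=[4.1134] v=[-1.3004]
Step 42: x=[4.0540] v=[-1.1889]
Step 43: x=[4.0004] v=[-1.0730]
Step 44: x=[3.9528] v=[-0.9530]
Step 45: x=[3.9113] v=[-0.8295]
Step 46: x=[3.8762] v=[-0.7028]
Step 47: x=[3.8475] v=[-0.5735]
Step 48: x=[3.8254] v=[-0.4421]
Step 49: x=[3.8100] v=[-0.3090]
Step 50: x=[3.8013] v=[-0.1748]
Step 51: x=[3.7993] v=[-0.0399]
Step 52: x=[3.8041] v=[0.0952]
First v>=0 after going negative at step 52, time=2.6000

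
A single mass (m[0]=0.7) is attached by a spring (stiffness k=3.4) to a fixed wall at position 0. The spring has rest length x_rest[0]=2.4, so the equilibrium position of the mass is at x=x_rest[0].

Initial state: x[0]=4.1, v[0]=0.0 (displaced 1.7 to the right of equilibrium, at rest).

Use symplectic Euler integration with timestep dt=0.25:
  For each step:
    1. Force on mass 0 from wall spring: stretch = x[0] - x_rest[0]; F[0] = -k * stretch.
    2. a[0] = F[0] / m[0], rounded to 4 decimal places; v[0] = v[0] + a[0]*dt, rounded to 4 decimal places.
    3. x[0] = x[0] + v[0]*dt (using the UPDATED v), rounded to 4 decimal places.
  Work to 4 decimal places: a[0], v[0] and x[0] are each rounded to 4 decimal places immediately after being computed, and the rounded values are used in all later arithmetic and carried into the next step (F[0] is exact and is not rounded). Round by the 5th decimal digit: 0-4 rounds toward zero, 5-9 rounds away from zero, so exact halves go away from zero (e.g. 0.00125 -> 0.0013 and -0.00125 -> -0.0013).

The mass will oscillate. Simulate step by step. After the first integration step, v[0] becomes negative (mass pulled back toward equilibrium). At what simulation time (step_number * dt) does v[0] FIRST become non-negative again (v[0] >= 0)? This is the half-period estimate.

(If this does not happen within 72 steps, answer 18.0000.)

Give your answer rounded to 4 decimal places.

Answer: 1.5000

Derivation:
Step 0: x=[4.1000] v=[0.0000]
Step 1: x=[3.5839] v=[-2.0643]
Step 2: x=[2.7084] v=[-3.5019]
Step 3: x=[1.7393] v=[-3.8764]
Step 4: x=[0.9708] v=[-3.0741]
Step 5: x=[0.6361] v=[-1.3387]
Step 6: x=[0.8369] v=[0.8032]
First v>=0 after going negative at step 6, time=1.5000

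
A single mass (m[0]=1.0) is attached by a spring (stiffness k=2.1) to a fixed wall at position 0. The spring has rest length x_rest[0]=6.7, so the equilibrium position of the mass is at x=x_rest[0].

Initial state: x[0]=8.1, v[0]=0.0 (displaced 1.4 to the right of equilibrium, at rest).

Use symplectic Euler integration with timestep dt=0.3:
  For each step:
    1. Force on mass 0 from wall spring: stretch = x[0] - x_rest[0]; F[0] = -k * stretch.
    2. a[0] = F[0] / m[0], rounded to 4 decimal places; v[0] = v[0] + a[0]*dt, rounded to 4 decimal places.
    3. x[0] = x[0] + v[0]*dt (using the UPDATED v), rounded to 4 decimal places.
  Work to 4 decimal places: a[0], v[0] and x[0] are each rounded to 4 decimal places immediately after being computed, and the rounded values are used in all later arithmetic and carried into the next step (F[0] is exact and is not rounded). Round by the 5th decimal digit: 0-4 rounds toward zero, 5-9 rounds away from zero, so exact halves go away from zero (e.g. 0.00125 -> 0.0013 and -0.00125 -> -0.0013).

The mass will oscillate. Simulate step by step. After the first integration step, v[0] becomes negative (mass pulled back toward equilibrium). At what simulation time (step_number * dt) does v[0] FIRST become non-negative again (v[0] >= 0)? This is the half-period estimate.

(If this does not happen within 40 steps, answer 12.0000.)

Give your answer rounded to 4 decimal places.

Step 0: x=[8.1000] v=[0.0000]
Step 1: x=[7.8354] v=[-0.8820]
Step 2: x=[7.3562] v=[-1.5973]
Step 3: x=[6.7530] v=[-2.0107]
Step 4: x=[6.1398] v=[-2.0441]
Step 5: x=[5.6324] v=[-1.6912]
Step 6: x=[5.3268] v=[-1.0186]
Step 7: x=[5.2808] v=[-0.1535]
Step 8: x=[5.5030] v=[0.7406]
First v>=0 after going negative at step 8, time=2.4000

Answer: 2.4000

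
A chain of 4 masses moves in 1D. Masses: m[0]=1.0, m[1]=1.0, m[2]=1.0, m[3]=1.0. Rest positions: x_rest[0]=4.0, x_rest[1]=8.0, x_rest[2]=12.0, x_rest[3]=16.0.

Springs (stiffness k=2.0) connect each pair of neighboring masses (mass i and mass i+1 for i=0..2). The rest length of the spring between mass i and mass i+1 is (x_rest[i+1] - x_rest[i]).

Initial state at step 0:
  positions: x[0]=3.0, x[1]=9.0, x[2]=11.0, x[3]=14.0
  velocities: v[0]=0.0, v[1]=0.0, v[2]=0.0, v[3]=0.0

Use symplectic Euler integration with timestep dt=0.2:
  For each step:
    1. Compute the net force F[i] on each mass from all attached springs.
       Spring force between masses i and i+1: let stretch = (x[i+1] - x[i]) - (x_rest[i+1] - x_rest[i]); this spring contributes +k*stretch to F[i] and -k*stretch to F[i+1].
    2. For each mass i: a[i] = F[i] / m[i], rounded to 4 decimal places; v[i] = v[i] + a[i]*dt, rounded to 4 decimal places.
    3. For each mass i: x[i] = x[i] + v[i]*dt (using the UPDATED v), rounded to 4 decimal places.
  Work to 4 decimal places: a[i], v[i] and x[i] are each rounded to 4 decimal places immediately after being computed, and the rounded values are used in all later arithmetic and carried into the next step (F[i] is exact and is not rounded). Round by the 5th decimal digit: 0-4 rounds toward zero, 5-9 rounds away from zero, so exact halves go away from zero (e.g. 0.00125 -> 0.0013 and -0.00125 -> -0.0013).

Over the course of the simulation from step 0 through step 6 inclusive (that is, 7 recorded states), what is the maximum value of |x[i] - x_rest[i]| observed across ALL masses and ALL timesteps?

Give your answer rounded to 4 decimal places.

Step 0: x=[3.0000 9.0000 11.0000 14.0000] v=[0.0000 0.0000 0.0000 0.0000]
Step 1: x=[3.1600 8.6800 11.0800 14.0800] v=[0.8000 -1.6000 0.4000 0.4000]
Step 2: x=[3.4416 8.1104 11.2080 14.2400] v=[1.4080 -2.8480 0.6400 0.8000]
Step 3: x=[3.7767 7.4151 11.3308 14.4774] v=[1.6755 -3.4765 0.6138 1.1872]
Step 4: x=[4.0829 6.7420 11.3920 14.7831] v=[1.5309 -3.3656 0.3062 1.5286]
Step 5: x=[4.2818 6.2282 11.3525 15.1375] v=[0.9945 -2.5692 -0.1974 1.7722]
Step 6: x=[4.3164 5.9686 11.2059 15.5091] v=[0.1731 -1.2980 -0.7331 1.8582]
Max displacement = 2.0314

Answer: 2.0314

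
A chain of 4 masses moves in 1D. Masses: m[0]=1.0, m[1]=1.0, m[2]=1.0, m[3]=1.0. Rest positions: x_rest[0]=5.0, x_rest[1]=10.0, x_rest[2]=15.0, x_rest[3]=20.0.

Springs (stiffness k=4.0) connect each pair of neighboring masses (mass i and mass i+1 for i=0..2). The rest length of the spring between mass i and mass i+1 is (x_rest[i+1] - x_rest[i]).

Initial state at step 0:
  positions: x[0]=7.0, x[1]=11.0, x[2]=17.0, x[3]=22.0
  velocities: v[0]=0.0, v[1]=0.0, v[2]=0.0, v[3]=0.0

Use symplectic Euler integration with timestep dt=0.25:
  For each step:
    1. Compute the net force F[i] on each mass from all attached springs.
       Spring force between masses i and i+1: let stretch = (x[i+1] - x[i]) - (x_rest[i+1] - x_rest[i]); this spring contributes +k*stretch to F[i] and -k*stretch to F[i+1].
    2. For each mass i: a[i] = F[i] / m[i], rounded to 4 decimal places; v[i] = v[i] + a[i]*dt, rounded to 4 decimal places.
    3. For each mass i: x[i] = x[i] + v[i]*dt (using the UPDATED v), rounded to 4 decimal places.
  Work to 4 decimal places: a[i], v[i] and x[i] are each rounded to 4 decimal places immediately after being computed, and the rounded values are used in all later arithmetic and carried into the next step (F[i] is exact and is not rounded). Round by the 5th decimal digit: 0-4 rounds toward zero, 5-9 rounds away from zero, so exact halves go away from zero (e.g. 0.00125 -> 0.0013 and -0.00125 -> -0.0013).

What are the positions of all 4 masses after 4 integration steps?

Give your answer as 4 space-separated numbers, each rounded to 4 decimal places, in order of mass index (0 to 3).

Step 0: x=[7.0000 11.0000 17.0000 22.0000] v=[0.0000 0.0000 0.0000 0.0000]
Step 1: x=[6.7500 11.5000 16.7500 22.0000] v=[-1.0000 2.0000 -1.0000 0.0000]
Step 2: x=[6.4375 12.1250 16.5000 21.9375] v=[-1.2500 2.5000 -1.0000 -0.2500]
Step 3: x=[6.2969 12.4219 16.5156 21.7656] v=[-0.5625 1.1875 0.0625 -0.6875]
Step 4: x=[6.4375 12.2110 16.8203 21.5312] v=[0.5625 -0.8438 1.2188 -0.9375]

Answer: 6.4375 12.2110 16.8203 21.5312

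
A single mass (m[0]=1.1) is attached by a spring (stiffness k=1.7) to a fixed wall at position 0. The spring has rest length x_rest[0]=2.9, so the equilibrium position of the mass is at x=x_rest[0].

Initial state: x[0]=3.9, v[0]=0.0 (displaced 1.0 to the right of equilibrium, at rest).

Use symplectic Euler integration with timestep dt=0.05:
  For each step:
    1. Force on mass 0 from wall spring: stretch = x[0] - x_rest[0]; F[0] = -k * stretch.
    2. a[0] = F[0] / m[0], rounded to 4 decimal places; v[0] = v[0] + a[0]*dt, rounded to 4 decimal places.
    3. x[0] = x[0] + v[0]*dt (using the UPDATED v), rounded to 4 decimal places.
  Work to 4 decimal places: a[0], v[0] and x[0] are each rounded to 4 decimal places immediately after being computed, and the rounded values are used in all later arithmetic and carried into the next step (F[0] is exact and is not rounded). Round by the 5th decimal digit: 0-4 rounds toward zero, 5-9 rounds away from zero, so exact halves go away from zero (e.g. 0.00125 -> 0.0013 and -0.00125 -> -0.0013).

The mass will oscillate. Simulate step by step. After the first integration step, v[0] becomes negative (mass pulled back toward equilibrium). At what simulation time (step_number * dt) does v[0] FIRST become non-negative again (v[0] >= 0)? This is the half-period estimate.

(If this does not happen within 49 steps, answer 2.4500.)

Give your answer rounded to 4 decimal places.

Answer: 2.4500

Derivation:
Step 0: x=[3.9000] v=[0.0000]
Step 1: x=[3.8961] v=[-0.0773]
Step 2: x=[3.8884] v=[-0.1543]
Step 3: x=[3.8769] v=[-0.2307]
Step 4: x=[3.8616] v=[-0.3062]
Step 5: x=[3.8426] v=[-0.3805]
Step 6: x=[3.8199] v=[-0.4533]
Step 7: x=[3.7937] v=[-0.5244]
Step 8: x=[3.7640] v=[-0.5935]
Step 9: x=[3.7310] v=[-0.6603]
Step 10: x=[3.6948] v=[-0.7245]
Step 11: x=[3.6555] v=[-0.7859]
Step 12: x=[3.6133] v=[-0.8443]
Step 13: x=[3.5683] v=[-0.8994]
Step 14: x=[3.5208] v=[-0.9510]
Step 15: x=[3.4709] v=[-0.9990]
Step 16: x=[3.4187] v=[-1.0431]
Step 17: x=[3.3645] v=[-1.0832]
Step 18: x=[3.3085] v=[-1.1191]
Step 19: x=[3.2510] v=[-1.1507]
Step 20: x=[3.1921] v=[-1.1778]
Step 21: x=[3.1321] v=[-1.2004]
Step 22: x=[3.0712] v=[-1.2183]
Step 23: x=[3.0096] v=[-1.2315]
Step 24: x=[2.9476] v=[-1.2400]
Step 25: x=[2.8854] v=[-1.2437]
Step 26: x=[2.8233] v=[-1.2426]
Step 27: x=[2.7615] v=[-1.2367]
Step 28: x=[2.7002] v=[-1.2260]
Step 29: x=[2.6397] v=[-1.2106]
Step 30: x=[2.5802] v=[-1.1905]
Step 31: x=[2.5219] v=[-1.1658]
Step 32: x=[2.4651] v=[-1.1366]
Step 33: x=[2.4100] v=[-1.1030]
Step 34: x=[2.3567] v=[-1.0651]
Step 35: x=[2.3055] v=[-1.0231]
Step 36: x=[2.2566] v=[-0.9772]
Step 37: x=[2.2102] v=[-0.9275]
Step 38: x=[2.1665] v=[-0.8742]
Step 39: x=[2.1256] v=[-0.8175]
Step 40: x=[2.0877] v=[-0.7577]
Step 41: x=[2.0530] v=[-0.6949]
Step 42: x=[2.0215] v=[-0.6295]
Step 43: x=[1.9934] v=[-0.5616]
Step 44: x=[1.9688] v=[-0.4915]
Step 45: x=[1.9478] v=[-0.4195]
Step 46: x=[1.9305] v=[-0.3459]
Step 47: x=[1.9170] v=[-0.2710]
Step 48: x=[1.9073] v=[-0.1950]
Step 49: x=[1.9014] v=[-0.1183]
v[0] did not become non-negative within 49 steps; using fallback time=2.4500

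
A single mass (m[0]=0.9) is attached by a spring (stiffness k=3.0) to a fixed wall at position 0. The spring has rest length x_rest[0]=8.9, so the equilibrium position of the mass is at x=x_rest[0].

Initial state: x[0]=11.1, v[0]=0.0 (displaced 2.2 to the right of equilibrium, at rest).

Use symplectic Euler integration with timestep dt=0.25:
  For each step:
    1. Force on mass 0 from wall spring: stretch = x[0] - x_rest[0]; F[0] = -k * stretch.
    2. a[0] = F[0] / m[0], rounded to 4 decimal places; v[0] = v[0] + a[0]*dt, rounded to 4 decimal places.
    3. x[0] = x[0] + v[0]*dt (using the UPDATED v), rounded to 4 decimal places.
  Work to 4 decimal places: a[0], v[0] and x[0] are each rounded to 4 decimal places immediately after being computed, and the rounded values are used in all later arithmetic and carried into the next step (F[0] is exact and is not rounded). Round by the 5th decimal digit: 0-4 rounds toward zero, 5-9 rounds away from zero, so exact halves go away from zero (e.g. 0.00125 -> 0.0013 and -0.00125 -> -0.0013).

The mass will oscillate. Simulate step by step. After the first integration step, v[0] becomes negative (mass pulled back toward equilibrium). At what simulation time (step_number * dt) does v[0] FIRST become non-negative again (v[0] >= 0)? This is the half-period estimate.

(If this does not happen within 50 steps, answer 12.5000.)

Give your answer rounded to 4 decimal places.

Answer: 1.7500

Derivation:
Step 0: x=[11.1000] v=[0.0000]
Step 1: x=[10.6417] v=[-1.8333]
Step 2: x=[9.8205] v=[-3.2847]
Step 3: x=[8.8076] v=[-4.0518]
Step 4: x=[7.8139] v=[-3.9748]
Step 5: x=[7.0465] v=[-3.0697]
Step 6: x=[6.6652] v=[-1.5251]
Step 7: x=[6.7495] v=[0.3372]
First v>=0 after going negative at step 7, time=1.7500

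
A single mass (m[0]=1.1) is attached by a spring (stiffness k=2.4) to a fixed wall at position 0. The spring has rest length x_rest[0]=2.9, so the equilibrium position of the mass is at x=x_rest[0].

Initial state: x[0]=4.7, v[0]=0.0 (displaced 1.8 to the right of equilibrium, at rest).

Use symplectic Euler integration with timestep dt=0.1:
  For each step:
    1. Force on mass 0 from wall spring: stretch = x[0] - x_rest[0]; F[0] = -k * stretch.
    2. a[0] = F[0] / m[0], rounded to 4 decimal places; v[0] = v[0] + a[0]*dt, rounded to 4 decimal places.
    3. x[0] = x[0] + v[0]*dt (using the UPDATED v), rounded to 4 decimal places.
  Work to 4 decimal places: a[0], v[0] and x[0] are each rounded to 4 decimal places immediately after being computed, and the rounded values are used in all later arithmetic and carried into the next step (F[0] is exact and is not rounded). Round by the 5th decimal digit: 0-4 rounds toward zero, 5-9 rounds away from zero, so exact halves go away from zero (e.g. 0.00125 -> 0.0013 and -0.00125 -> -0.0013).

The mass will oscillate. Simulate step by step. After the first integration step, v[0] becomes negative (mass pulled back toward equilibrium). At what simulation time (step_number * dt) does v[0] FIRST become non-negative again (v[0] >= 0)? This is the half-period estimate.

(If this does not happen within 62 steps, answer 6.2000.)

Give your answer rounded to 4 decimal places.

Answer: 2.2000

Derivation:
Step 0: x=[4.7000] v=[0.0000]
Step 1: x=[4.6607] v=[-0.3927]
Step 2: x=[4.5830] v=[-0.7769]
Step 3: x=[4.4686] v=[-1.1441]
Step 4: x=[4.3200] v=[-1.4863]
Step 5: x=[4.1404] v=[-1.7961]
Step 6: x=[3.9337] v=[-2.0667]
Step 7: x=[3.7045] v=[-2.2922]
Step 8: x=[3.4577] v=[-2.4677]
Step 9: x=[3.1988] v=[-2.5894]
Step 10: x=[2.9333] v=[-2.6546]
Step 11: x=[2.6671] v=[-2.6619]
Step 12: x=[2.4060] v=[-2.6111]
Step 13: x=[2.1557] v=[-2.5033]
Step 14: x=[1.9216] v=[-2.3409]
Step 15: x=[1.7089] v=[-2.1274]
Step 16: x=[1.5222] v=[-1.8675]
Step 17: x=[1.3655] v=[-1.5669]
Step 18: x=[1.2423] v=[-1.2321]
Step 19: x=[1.1553] v=[-0.8704]
Step 20: x=[1.1063] v=[-0.4897]
Step 21: x=[1.0965] v=[-0.0984]
Step 22: x=[1.1260] v=[0.2951]
First v>=0 after going negative at step 22, time=2.2000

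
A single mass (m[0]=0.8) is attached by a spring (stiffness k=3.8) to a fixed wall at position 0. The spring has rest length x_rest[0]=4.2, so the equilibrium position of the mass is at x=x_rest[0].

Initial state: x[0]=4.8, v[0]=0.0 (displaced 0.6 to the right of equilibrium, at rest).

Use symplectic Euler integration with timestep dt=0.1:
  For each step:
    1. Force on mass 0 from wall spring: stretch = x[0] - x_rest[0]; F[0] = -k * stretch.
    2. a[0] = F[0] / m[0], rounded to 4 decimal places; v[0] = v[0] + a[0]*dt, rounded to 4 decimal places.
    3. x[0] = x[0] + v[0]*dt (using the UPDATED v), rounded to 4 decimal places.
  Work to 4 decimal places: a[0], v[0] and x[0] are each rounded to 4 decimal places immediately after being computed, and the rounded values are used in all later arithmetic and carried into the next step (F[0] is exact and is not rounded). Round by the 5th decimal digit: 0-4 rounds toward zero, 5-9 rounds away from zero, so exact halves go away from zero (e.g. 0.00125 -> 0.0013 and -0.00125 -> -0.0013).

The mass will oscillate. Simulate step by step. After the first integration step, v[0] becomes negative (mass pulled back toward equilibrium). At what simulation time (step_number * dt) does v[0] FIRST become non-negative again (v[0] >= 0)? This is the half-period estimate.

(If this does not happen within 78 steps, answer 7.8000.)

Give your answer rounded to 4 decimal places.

Step 0: x=[4.8000] v=[0.0000]
Step 1: x=[4.7715] v=[-0.2850]
Step 2: x=[4.7159] v=[-0.5565]
Step 3: x=[4.6357] v=[-0.8016]
Step 4: x=[4.5348] v=[-1.0086]
Step 5: x=[4.4180] v=[-1.1676]
Step 6: x=[4.2909] v=[-1.2712]
Step 7: x=[4.1595] v=[-1.3144]
Step 8: x=[4.0300] v=[-1.2952]
Step 9: x=[3.9086] v=[-1.2145]
Step 10: x=[3.8010] v=[-1.0761]
Step 11: x=[3.7123] v=[-0.8866]
Step 12: x=[3.6468] v=[-0.6549]
Step 13: x=[3.6076] v=[-0.3921]
Step 14: x=[3.5965] v=[-0.1107]
Step 15: x=[3.6141] v=[0.1760]
First v>=0 after going negative at step 15, time=1.5000

Answer: 1.5000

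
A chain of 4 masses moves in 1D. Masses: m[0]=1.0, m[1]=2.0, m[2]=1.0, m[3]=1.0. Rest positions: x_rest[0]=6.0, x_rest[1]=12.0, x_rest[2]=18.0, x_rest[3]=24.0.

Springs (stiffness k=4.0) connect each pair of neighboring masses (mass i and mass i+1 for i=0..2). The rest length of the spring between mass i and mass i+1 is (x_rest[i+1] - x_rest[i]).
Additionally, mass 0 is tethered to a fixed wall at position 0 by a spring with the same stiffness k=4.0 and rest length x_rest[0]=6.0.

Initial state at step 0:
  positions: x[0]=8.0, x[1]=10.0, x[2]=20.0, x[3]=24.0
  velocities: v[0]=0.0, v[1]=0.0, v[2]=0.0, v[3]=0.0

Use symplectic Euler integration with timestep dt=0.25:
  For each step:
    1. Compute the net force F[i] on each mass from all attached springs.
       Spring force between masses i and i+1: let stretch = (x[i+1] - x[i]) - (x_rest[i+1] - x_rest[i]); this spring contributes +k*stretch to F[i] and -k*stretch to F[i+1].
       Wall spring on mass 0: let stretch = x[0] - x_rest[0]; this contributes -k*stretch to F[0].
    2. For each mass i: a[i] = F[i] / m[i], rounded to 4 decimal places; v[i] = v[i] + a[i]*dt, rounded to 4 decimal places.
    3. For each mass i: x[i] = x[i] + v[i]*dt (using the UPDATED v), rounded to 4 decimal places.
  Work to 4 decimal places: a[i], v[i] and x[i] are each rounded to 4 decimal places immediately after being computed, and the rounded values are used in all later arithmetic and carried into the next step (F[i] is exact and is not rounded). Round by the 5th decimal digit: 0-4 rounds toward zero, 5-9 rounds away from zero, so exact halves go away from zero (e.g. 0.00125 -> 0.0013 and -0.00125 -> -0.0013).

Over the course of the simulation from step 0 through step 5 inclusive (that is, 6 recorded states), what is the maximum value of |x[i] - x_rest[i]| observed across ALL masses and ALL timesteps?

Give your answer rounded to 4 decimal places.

Step 0: x=[8.0000 10.0000 20.0000 24.0000] v=[0.0000 0.0000 0.0000 0.0000]
Step 1: x=[6.5000 11.0000 18.5000 24.5000] v=[-6.0000 4.0000 -6.0000 2.0000]
Step 2: x=[4.5000 12.3750 16.6250 25.0000] v=[-8.0000 5.5000 -7.5000 2.0000]
Step 3: x=[3.3438 13.2969 15.7813 24.9063] v=[-4.6250 3.6875 -3.3750 -0.3750]
Step 4: x=[3.8399 13.2852 16.5977 24.0313] v=[1.9843 -0.0469 3.2656 -3.5000]
Step 5: x=[5.7373 12.5069 18.4444 22.7979] v=[7.5897 -3.1133 7.3867 -4.9336]
Max displacement = 2.6562

Answer: 2.6562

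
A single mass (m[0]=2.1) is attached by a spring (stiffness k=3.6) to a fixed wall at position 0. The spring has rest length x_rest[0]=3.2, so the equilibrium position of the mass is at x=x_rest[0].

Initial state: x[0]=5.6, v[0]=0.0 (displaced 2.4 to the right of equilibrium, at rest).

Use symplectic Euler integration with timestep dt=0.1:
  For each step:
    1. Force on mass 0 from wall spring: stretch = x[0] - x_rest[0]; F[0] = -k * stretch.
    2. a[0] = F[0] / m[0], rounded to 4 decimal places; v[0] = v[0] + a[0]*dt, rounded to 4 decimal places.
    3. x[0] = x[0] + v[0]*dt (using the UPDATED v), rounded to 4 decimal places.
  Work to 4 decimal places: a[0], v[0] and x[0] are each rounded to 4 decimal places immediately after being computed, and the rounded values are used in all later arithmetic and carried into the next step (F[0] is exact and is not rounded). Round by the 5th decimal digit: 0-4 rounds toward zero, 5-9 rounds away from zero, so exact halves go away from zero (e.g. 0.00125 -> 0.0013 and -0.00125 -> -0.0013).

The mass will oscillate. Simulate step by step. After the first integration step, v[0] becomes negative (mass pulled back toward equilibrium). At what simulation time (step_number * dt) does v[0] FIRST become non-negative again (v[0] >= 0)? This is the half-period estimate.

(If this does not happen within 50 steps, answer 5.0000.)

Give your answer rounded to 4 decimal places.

Answer: 2.4000

Derivation:
Step 0: x=[5.6000] v=[0.0000]
Step 1: x=[5.5589] v=[-0.4114]
Step 2: x=[5.4773] v=[-0.8158]
Step 3: x=[5.3567] v=[-1.2062]
Step 4: x=[5.1991] v=[-1.5759]
Step 5: x=[5.0072] v=[-1.9186]
Step 6: x=[4.7844] v=[-2.2284]
Step 7: x=[4.5344] v=[-2.5000]
Step 8: x=[4.2615] v=[-2.7288]
Step 9: x=[3.9704] v=[-2.9108]
Step 10: x=[3.6661] v=[-3.0429]
Step 11: x=[3.3538] v=[-3.1228]
Step 12: x=[3.0389] v=[-3.1492]
Step 13: x=[2.7267] v=[-3.1216]
Step 14: x=[2.4227] v=[-3.0405]
Step 15: x=[2.1320] v=[-2.9073]
Step 16: x=[1.8596] v=[-2.7242]
Step 17: x=[1.6102] v=[-2.4944]
Step 18: x=[1.3880] v=[-2.2219]
Step 19: x=[1.1969] v=[-1.9113]
Step 20: x=[1.0401] v=[-1.5679]
Step 21: x=[0.9203] v=[-1.1976]
Step 22: x=[0.8396] v=[-0.8068]
Step 23: x=[0.7994] v=[-0.4022]
Step 24: x=[0.8003] v=[0.0093]
First v>=0 after going negative at step 24, time=2.4000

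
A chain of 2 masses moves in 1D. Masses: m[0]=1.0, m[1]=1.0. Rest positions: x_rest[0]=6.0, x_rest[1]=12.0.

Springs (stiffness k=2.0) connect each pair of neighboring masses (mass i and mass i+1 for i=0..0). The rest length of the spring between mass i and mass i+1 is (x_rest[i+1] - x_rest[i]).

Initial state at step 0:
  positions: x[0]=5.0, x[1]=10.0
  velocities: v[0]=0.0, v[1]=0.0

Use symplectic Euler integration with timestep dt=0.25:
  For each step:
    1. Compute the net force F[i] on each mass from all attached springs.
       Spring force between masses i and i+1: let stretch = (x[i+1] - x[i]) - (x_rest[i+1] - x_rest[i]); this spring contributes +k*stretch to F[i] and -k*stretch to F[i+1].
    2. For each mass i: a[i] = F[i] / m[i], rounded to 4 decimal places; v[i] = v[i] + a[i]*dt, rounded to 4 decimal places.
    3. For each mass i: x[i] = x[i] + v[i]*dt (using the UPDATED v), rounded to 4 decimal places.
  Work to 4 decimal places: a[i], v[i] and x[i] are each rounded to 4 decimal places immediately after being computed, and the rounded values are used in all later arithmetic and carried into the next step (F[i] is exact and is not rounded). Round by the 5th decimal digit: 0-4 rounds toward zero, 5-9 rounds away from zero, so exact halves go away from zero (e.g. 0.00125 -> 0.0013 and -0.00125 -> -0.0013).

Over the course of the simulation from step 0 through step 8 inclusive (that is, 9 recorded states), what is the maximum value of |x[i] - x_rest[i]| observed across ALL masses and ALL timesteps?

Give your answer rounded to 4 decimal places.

Step 0: x=[5.0000 10.0000] v=[0.0000 0.0000]
Step 1: x=[4.8750 10.1250] v=[-0.5000 0.5000]
Step 2: x=[4.6563 10.3438] v=[-0.8750 0.8750]
Step 3: x=[4.3985 10.6016] v=[-1.0313 1.0313]
Step 4: x=[4.1661 10.8341] v=[-0.9298 0.9298]
Step 5: x=[4.0172 10.9831] v=[-0.5958 0.5958]
Step 6: x=[3.9890 11.0113] v=[-0.1129 0.1129]
Step 7: x=[4.0886 10.9117] v=[0.3983 -0.3983]
Step 8: x=[4.2911 10.7092] v=[0.8099 -0.8099]
Max displacement = 2.0110

Answer: 2.0110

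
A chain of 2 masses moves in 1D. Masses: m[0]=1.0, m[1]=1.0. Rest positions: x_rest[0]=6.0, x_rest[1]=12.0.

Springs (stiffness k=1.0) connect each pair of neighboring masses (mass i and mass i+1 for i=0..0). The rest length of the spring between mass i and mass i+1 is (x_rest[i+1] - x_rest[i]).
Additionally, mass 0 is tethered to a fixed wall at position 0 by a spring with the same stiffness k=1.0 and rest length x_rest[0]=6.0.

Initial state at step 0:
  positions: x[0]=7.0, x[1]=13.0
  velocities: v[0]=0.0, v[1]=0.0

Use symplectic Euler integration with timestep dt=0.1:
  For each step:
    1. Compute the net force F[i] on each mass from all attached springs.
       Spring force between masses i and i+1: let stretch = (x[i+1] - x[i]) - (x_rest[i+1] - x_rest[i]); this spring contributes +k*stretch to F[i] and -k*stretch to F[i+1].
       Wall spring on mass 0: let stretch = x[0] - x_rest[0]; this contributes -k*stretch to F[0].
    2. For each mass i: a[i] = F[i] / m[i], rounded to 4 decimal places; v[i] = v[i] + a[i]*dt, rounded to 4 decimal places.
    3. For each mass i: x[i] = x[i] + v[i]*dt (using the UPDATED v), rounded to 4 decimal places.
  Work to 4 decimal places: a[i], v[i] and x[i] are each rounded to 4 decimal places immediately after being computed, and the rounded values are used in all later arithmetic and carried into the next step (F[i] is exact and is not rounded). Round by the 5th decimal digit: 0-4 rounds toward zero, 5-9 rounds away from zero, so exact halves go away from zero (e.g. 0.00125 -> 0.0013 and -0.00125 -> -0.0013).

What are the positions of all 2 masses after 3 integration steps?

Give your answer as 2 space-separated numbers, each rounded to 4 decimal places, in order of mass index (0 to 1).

Answer: 6.9410 12.9995

Derivation:
Step 0: x=[7.0000 13.0000] v=[0.0000 0.0000]
Step 1: x=[6.9900 13.0000] v=[-0.1000 0.0000]
Step 2: x=[6.9702 12.9999] v=[-0.1980 -0.0010]
Step 3: x=[6.9410 12.9995] v=[-0.2921 -0.0040]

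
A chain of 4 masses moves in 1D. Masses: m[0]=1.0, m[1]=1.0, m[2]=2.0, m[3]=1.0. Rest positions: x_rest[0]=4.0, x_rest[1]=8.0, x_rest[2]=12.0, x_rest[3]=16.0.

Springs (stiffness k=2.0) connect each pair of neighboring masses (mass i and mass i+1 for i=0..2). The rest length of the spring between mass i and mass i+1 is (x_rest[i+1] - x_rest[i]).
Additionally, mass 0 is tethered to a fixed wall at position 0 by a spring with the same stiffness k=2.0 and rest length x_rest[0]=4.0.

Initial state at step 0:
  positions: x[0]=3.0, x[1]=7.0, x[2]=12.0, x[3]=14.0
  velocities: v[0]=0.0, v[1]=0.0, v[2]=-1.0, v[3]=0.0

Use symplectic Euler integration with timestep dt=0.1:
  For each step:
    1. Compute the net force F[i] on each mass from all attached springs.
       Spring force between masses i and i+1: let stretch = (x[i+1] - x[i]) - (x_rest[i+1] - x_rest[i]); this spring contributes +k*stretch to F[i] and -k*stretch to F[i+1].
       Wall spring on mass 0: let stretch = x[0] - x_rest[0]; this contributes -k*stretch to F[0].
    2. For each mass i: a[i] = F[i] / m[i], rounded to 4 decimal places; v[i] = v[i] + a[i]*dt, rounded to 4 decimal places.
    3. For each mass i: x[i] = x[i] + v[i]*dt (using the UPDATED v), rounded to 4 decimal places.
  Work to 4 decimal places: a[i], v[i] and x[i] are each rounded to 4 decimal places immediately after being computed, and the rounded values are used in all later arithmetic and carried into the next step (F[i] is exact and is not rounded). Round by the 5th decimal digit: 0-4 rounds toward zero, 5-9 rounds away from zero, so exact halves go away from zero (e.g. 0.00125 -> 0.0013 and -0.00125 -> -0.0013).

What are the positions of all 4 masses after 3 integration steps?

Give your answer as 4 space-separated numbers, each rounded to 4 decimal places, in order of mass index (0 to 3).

Step 0: x=[3.0000 7.0000 12.0000 14.0000] v=[0.0000 0.0000 -1.0000 0.0000]
Step 1: x=[3.0200 7.0200 11.8700 14.0400] v=[0.2000 0.2000 -1.3000 0.4000]
Step 2: x=[3.0596 7.0570 11.7132 14.1166] v=[0.3960 0.3700 -1.5680 0.7660]
Step 3: x=[3.1180 7.1072 11.5339 14.2251] v=[0.5836 0.5018 -1.7933 1.0853]

Answer: 3.1180 7.1072 11.5339 14.2251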